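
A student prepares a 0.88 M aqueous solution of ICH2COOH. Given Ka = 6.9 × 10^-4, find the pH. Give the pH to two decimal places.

ICH2COOH ⇌ ICH2COO- + H+
From the ICE table, Ka = [H+]²/(0.88 − [H+]) = 6.9 × 10^-4.
Assume [H+] ≪ 0.88: [H+] ≈ √(6.9 × 10^-4 × 0.88) = 2.46 × 10^-2 M
pH = −log(2.46 × 10^-2) = 1.61

pH = 1.61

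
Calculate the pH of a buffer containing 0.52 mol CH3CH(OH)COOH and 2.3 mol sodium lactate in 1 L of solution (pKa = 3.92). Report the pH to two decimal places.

pH = pKa + log([A⁻]/[HA]) = 3.92 + log(2.3/0.52)
pH = 3.92 + (+0.646) = 4.57

pH = 4.57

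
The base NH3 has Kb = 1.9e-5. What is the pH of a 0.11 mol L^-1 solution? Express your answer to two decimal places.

pH = 11.16

NH3 + H2O ⇌ NH4+ + OH-
From the ICE table, Kb = [OH-]²/(0.11 − [OH-]) = 1.9 × 10^-5.
Neglecting [OH-] in the denominator: [OH-] = √(1.9 × 10^-5 × 0.11) = 1.45 × 10^-3 M
pOH = −log(1.45 × 10^-3) = 2.84; pH = 14.00 − 2.84 = 11.16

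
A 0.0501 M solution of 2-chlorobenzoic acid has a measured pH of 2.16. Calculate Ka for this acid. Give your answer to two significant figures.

[H+] = 10^(-2.16) = 6.92 × 10^-3 M
At equilibrium [HA] = 0.0501 − 6.92 × 10^-3 = 4.32 × 10^-2 M
Ka = [H+][A-]/[HA] = (6.92 × 10^-3)² / 4.32 × 10^-2 = 1.1 × 10^-3

Ka = 1.1 × 10^-3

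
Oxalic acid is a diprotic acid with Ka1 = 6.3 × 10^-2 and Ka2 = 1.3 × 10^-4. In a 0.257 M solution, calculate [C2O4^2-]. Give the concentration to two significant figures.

1.3 × 10^-4 M

First ionization gives [H+] ≈ [HC2O4-] = 9.96 × 10^-2 M.
Second step: Ka2 = [H+][C2O4^2-]/[HC2O4-] ≈ [C2O4^2-] (since [H+] ≈ [HC2O4-]).
So [C2O4^2-] ≈ Ka2.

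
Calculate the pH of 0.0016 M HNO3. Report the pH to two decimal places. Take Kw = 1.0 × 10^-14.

HNO3 is a strong acid and dissociates completely, so [H+] = 0.0016 M.
pH = -log(0.0016) = 2.80

pH = 2.80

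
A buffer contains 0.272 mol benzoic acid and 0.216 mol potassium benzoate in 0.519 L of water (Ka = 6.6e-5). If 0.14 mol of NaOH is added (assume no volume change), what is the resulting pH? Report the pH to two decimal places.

After neutralization: n(C6H5COOH) = 0.132 mol, n(C6H5COO-) = 0.356 mol.
pKa = −log(6.6 × 10^-5) = 4.180
Henderson–Hasselbalch with mole ratio 0.356/0.132: pH = 4.180 + (+0.431)

pH = 4.61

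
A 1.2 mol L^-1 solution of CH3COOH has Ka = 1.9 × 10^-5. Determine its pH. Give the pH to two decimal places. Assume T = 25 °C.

CH3COOH ⇌ CH3COO- + H+
Let x = [H+] at equilibrium. Ka = x²/(1.2 − x).
Neglecting x in the denominator: x = √(1.9 × 10^-5 × 1.2) = 4.77 × 10^-3 M
(x/C₀ = 0.4% < 5%, so the approximation holds.)
pH = −log[H+] = −log(4.77 × 10^-3) = 2.32

pH = 2.32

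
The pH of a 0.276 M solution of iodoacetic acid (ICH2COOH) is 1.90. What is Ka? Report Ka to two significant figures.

[H+] = 10^(-1.90) = 1.26 × 10^-2 M
At equilibrium [HA] = 0.276 − 1.26 × 10^-2 = 2.63 × 10^-1 M
Ka = [H+][A-]/[HA] = (1.26 × 10^-2)² / 2.63 × 10^-1 = 6.0 × 10^-4

Ka = 6.0 × 10^-4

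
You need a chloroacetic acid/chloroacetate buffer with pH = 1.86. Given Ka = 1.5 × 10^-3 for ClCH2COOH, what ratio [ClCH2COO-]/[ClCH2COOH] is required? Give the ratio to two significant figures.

ratio = 0.11

pKa = -log(1.5 × 10^-3) = 2.824
pH = pKa + log(r) ⇒ log(r) = 1.86 − 2.824 = -0.964
r = [ClCH2COO-]/[ClCH2COOH] = 10^(-0.964) = 0.109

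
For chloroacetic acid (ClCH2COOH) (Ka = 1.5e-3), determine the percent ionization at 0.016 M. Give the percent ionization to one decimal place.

ClCH2COOH ⇌ ClCH2COO- + H+; let x = [H+] at equilibrium.
Ka = x²/(C₀ − x); solving the quadratic gives x = 4.21 × 10^-3 M.
Fraction ionized = 4.21 × 10^-3 / 0.016 = 0.2631 → 26.3%

26.3%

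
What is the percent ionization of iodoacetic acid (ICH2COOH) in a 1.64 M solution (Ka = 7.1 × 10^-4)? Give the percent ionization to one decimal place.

2.1%

ICH2COOH ⇌ ICH2COO- + H+; let x = [H+] at equilibrium.
x ≈ √(Ka·C₀) = √(7.1 × 10^-4 × 1.64) = 3.41 × 10^-2 M
% ionization = x/C₀ × 100% = 3.41 × 10^-2/1.64 × 100% = 2.1%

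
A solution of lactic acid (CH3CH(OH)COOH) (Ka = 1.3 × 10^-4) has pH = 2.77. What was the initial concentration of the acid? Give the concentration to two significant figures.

C₀ = 2.4 × 10^-2 M

[H+] = 10^(-2.77) = 1.70 × 10^-3 M = x
Ka = x²/(C₀ − x) ⇒ C₀ = x + x²/Ka
C₀ = 1.70 × 10^-3 + (1.70 × 10^-3)²/(1.3 × 10^-4) = 2.39 × 10^-2 M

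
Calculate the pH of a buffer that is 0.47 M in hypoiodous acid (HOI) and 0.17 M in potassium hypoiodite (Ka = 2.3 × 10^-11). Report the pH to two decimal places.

pKa = −log(2.3 × 10^-11) = 10.638
pH = pKa + log([A⁻]/[HA]) = 10.638 + log(0.17/0.47)
pH = 10.638 + (-0.442) = 10.20

pH = 10.20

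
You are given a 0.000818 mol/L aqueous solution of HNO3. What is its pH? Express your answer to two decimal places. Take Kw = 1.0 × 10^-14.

pH = 3.09

HNO3 is a strong acid and dissociates completely, so [H+] = 0.000818 M.
pH = -log(0.000818) = 3.09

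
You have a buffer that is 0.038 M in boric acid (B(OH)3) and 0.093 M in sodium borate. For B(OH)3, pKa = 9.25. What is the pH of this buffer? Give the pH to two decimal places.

pH = 9.64

Using pH = pKa + log([base]/[acid]) with [base]/[acid] = 0.093/0.038:
pH = 9.25 + (+0.389) = 9.64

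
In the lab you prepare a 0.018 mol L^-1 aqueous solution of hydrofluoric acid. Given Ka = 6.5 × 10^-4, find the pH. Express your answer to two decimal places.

pH = 2.51

HF ⇌ F- + H+
From the ICE table, Ka = [H+]²/(0.018 − [H+]) = 6.5 × 10^-4.
[H+] is not negligible relative to C₀; solve [H+]² + 0.00065·[H+] − 1.17e-05 = 0.
[H+] = [−0.00065 + √(0.00065² + 4.68e-05)]/2 = 3.11 × 10^-3 M
pH = −log[H+] = −log(3.11 × 10^-3) = 2.51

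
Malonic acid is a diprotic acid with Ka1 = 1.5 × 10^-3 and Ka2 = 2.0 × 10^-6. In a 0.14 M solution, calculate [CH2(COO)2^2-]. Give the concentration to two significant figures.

First ionization gives [H+] ≈ [CH2(COOH)COO-] = 1.38 × 10^-2 M.
Second step: Ka2 = [H+][CH2(COO)2^2-]/[CH2(COOH)COO-] ≈ [CH2(COO)2^2-] (since [H+] ≈ [CH2(COOH)COO-]).
So [CH2(COO)2^2-] ≈ Ka2.

2.0 × 10^-6 M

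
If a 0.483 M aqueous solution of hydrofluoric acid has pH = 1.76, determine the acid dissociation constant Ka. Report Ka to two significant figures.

[H+] = 10^(-1.76) = 1.74 × 10^-2 M
At equilibrium [HA] = 0.483 − 1.74 × 10^-2 = 4.66 × 10^-1 M
Ka = [H+][A-]/[HA] = (1.74 × 10^-2)² / 4.66 × 10^-1 = 6.5 × 10^-4

Ka = 6.5 × 10^-4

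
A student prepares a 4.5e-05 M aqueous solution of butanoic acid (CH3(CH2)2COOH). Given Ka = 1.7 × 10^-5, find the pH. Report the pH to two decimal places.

CH3(CH2)2COOH ⇌ CH3(CH2)2COO- + H+
Ka = x²/(4.5e-05 − x) = 1.7 × 10^-5
Here C₀/Ka ≈ 2.65, so the small-x approximation fails. Use the quadratic:
x = (−Ka + √(Ka² + 4·Ka·C₀))/2 = 2.04 × 10^-5 M
pH = −log[H+] = −log(2.04 × 10^-5) = 4.69

pH = 4.69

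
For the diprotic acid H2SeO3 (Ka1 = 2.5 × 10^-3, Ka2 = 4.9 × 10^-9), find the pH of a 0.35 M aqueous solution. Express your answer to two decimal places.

pH = 1.55

Ka1 ≫ Ka2, so treat the first dissociation as the only significant source of H+.
Ka1 = x²/(0.35 − x) = 2.5 × 10^-3
Solving the quadratic: x = (−Ka1 + √(Ka1² + 4·Ka1·C₀))/2 = 2.84 × 10^-2 M
pH = −log(2.84 × 10^-2) = 1.55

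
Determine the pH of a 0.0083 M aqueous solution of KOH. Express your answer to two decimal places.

KOH is a strong base; [OH-] = 0.0083 M.
pOH = -log(0.0083) = 2.08
pH = 14.00 - 2.08 = 11.92

pH = 11.92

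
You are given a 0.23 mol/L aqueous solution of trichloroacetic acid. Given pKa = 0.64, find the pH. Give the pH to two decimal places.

pH = 0.85

Cl3CCOOH ⇌ Cl3CCOO- + H+
Ka = 10^(−0.64) = 2.29 × 10^-1
From the ICE table, Ka = x²/(0.23 − x) = 2.29 × 10^-1.
The 5% rule fails; solving x² + Ka·x − Ka·C₀ = 0 exactly:
x = (−Ka + √(Ka² + 4·Ka·C₀))/2 = 1.42 × 10^-1 M
pH = −log(1.42 × 10^-1) = 0.85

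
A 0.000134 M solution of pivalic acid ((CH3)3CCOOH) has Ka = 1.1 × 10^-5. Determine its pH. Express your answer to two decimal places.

pH = 4.48

(CH3)3CCOOH ⇌ (CH3)3CCOO- + H+
Let x = [H+] at equilibrium. Ka = x²/(0.000134 − x).
The 5% rule fails; solving x² + Ka·x − Ka·C₀ = 0 exactly:
x = [−1.1e-05 + √(1.1e-05² + 5.9e-09)]/2 = 3.33 × 10^-5 M
pH = −log[H+] = −log(3.33 × 10^-5) = 4.48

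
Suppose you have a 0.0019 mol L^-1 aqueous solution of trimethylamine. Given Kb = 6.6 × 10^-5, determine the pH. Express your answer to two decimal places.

pH = 10.51

(CH3)3N + H2O ⇌ (CH3)3NH+ + OH-
From the ICE table, Kb = x²/(0.0019 − x) = 6.6 × 10^-5.
The 5% rule fails; solving x² + Kb·x − Kb·C₀ = 0 exactly:
x = [−6.6e-05 + √(6.6e-05² + 5.02e-07)]/2 = 3.23 × 10^-4 M
pOH = 3.49, so pH = 14.00 − pOH = 10.51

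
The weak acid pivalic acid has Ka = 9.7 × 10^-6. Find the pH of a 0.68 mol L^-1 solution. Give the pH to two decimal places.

(CH3)3CCOOH ⇌ (CH3)3CCOO- + H+
From the ICE table, Ka = [H+]²/(0.68 − [H+]) = 9.7 × 10^-6.
Neglecting [H+] in the denominator: [H+] = √(9.7 × 10^-6 × 0.68) = 2.57 × 10^-3 M
pH = −log(2.57 × 10^-3) = 2.59

pH = 2.59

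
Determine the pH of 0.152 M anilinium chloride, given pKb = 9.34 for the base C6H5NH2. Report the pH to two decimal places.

pH = 2.74

C6H5NH3+ is the conjugate acid of the weak base C6H5NH2.
Kb = 10^(−9.34) = 4.57 × 10^-10
Ka = Kw/Kb = 1.0×10^-14 / 4.57 × 10^-10 = 2.19 × 10^-5
From the ICE table, Ka = [H+]²/(0.152 − [H+]) = 2.19 × 10^-5.
Since Ka ≪ C₀, [H+] ≈ √(Ka·C₀) = 1.82 × 10^-3 M.
pH = −log(1.82 × 10^-3) = 2.74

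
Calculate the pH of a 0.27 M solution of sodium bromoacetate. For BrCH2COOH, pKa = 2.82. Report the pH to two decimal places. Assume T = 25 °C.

BrCH2COO- is the conjugate base of the weak acid BrCH2COOH.
Ka = 10^(−2.82) = 1.51 × 10^-3
Kb = Kw/Ka = 1.0×10^-14 / 1.51 × 10^-3 = 6.62 × 10^-12
Kb = x²/(0.27 − x) = 6.62 × 10^-12
Since Kb ≪ C₀, x ≈ √(Kb·C₀) = 1.34 × 10^-6 M.
(x/C₀ = 0.0005% < 5%, so the approximation holds.)
pOH = 5.87, so pH = 14.00 − pOH = 8.13

pH = 8.13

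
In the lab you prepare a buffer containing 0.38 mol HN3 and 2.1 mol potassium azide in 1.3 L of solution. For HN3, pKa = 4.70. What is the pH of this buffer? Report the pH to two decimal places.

Henderson–Hasselbalch: pH = pKa + log([N3-]/[HN3]) = 4.70 + log(2.1/0.38)
pH = 4.70 + (+0.742) = 5.44

pH = 5.44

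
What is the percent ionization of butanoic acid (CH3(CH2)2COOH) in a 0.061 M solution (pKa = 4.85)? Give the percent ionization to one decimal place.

CH3(CH2)2COOH ⇌ CH3(CH2)2COO- + H+; let x = [H+] at equilibrium.
Ka = 10^(−4.85) = 1.41 × 10^-5
x ≈ √(Ka·C₀) = √(1.41 × 10^-5 × 0.061) = 9.27 × 10^-4 M
Fraction ionized = 9.27 × 10^-4 / 0.061 = 0.0152 → 1.5%

1.5%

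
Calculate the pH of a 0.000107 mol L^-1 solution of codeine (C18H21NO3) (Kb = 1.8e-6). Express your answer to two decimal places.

pH = 9.11

C18H21NO3 + H2O ⇌ C18H22NO3+ + OH-
From the ICE table, Kb = [OH-]²/(0.000107 − [OH-]) = 1.8 × 10^-6.
The 5% rule fails; solving [OH-]² + Kb·[OH-] − Kb·C₀ = 0 exactly:
[OH-] = [−1.8e-06 + √(1.8e-06² + 7.7e-10)]/2 = 1.30 × 10^-5 M
pOH = 4.89, so pH = 14.00 − pOH = 9.11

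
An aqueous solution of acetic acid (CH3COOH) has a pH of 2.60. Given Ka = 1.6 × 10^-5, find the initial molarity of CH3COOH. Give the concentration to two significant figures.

C₀ = 4.0 × 10^-1 M

[H+] = 10^(-2.60) = 2.51 × 10^-3 M = x
Ka = x²/(C₀ − x) ⇒ C₀ = x + x²/Ka
C₀ = 2.51 × 10^-3 + (2.51 × 10^-3)²/(1.6 × 10^-5) = 3.96 × 10^-1 M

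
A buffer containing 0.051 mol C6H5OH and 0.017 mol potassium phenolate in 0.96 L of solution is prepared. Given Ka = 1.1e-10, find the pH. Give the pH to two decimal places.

pH = 9.48

pKa = −log(1.1 × 10^-10) = 9.959
Using pH = pKa + log([base]/[acid]) with [base]/[acid] = 0.017/0.051:
pH = 9.959 + (-0.477) = 9.48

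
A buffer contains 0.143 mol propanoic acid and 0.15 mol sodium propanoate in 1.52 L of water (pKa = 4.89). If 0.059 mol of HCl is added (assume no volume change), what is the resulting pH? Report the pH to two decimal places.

After neutralization: n(CH3CH2COOH) = 0.202 mol, n(CH3CH2COO-) = 0.091 mol.
Henderson–Hasselbalch with mole ratio 0.091/0.202: pH = 4.89 + (-0.346)

pH = 4.54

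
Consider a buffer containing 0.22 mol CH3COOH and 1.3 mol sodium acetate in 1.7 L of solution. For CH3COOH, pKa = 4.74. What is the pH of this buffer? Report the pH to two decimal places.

pH = pKa + log([A⁻]/[HA]) = 4.74 + log(1.3/0.22)
pH = 4.74 + (+0.772) = 5.51

pH = 5.51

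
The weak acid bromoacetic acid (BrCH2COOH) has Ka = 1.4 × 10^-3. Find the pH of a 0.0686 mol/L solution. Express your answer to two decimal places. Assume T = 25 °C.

pH = 2.04

BrCH2COOH ⇌ BrCH2COO- + H+
Ka = [H+]²/(0.0686 − [H+]) = 1.4 × 10^-3
Here C₀/Ka ≈ 49, so the small-[H+] approximation fails. Use the quadratic:
[H+] = [−0.0014 + √(0.0014² + 0.000384)]/2 = 9.12 × 10^-3 M
pH = −log(9.12 × 10^-3) = 2.04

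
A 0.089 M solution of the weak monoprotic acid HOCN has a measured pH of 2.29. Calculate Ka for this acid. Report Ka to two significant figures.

Ka = 3.1 × 10^-4

[H+] = 10^(-2.29) = 5.13 × 10^-3 M
At equilibrium [HA] = 0.089 − 5.13 × 10^-3 = 8.39 × 10^-2 M
Ka = [H+][A-]/[HA] = (5.13 × 10^-3)² / 8.39 × 10^-2 = 3.1 × 10^-4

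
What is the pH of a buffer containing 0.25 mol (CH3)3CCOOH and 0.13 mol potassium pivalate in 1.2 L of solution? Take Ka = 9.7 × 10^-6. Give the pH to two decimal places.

pKa = −log(9.7 × 10^-6) = 5.013
Henderson–Hasselbalch: pH = pKa + log([(CH3)3CCOO-]/[(CH3)3CCOOH]) = 5.013 + log(0.13/0.25)
pH = 5.013 + (-0.284) = 4.73

pH = 4.73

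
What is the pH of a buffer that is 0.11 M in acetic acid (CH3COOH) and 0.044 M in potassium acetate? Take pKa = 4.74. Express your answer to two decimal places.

Henderson–Hasselbalch: pH = pKa + log([CH3COO-]/[CH3COOH]) = 4.74 + log(0.044/0.11)
pH = 4.74 + (-0.398) = 4.34

pH = 4.34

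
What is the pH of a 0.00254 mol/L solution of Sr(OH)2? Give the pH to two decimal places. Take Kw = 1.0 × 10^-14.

Sr(OH)2 is a strong base (each formula unit releases 2 OH-); [OH-] = 0.00508 M.
pOH = -log(0.00508) = 2.29
pH = 14.00 - 2.29 = 11.71

pH = 11.71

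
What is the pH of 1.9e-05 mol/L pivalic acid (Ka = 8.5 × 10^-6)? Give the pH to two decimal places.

pH = 5.04

(CH3)3CCOOH ⇌ (CH3)3CCOO- + H+
From the ICE table, Ka = x²/(1.9e-05 − x) = 8.5 × 10^-6.
The 5% rule fails; solving x² + Ka·x − Ka·C₀ = 0 exactly:
x = [−8.5e-06 + √(8.5e-06² + 6.46e-10)]/2 = 9.15 × 10^-6 M
pH = −log(9.15 × 10^-6) = 5.04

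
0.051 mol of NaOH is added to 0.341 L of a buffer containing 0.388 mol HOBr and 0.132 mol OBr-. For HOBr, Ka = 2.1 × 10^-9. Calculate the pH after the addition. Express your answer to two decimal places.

pH = 8.41

OH- converts HOBr to OBr-: HOBr → 0.337 mol, OBr- → 0.183 mol.
pKa = −log(2.1 × 10^-9) = 8.678
pH = pKa + log([A⁻]/[HA]) = 8.678 + log(0.183/0.337) = 8.678 -0.265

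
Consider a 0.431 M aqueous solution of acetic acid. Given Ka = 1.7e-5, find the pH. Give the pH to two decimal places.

CH3COOH ⇌ CH3COO- + H+
Ka = [H+]²/(0.431 − [H+]) = 1.7 × 10^-5
Neglecting [H+] in the denominator: [H+] = √(1.7 × 10^-5 × 0.431) = 2.71 × 10^-3 M
([H+]/C₀ = 0.63% < 5%, so the approximation holds.)
pH = −log[H+] = −log(2.71 × 10^-3) = 2.57

pH = 2.57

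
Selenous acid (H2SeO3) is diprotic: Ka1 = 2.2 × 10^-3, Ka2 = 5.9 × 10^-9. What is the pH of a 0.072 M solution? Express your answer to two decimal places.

Ka1 ≫ Ka2, so treat the first dissociation as the only significant source of H+.
Ka1 = x²/(0.072 − x) = 2.2 × 10^-3
Solving the quadratic: x = (−Ka1 + √(Ka1² + 4·Ka1·C₀))/2 = 1.15 × 10^-2 M
pH = −log(1.15 × 10^-2) = 1.94

pH = 1.94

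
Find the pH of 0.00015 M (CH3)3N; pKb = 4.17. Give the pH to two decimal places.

(CH3)3N + H2O ⇌ (CH3)3NH+ + OH-
Kb = 10^(−4.17) = 6.76 × 10^-5
From the ICE table, Kb = x²/(0.00015 − x) = 6.76 × 10^-5.
Here C₀/Kb ≈ 2.22, so the small-x approximation fails. Use the quadratic:
x = (−Kb + √(Kb² + 4·Kb·C₀))/2 = 7.24 × 10^-5 M
pOH = 4.14, so pH = 14.00 − pOH = 9.86

pH = 9.86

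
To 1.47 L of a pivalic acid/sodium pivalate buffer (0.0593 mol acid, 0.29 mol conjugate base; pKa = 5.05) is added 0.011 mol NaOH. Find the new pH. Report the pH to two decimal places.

OH- converts (CH3)3CCOOH to (CH3)3CCOO-: (CH3)3CCOOH → 0.0483 mol, (CH3)3CCOO- → 0.301 mol.
pH = pKa + log(n_(CH3)3CCOO-/n_(CH3)3CCOOH) = 5.05 + log(0.301/0.0483) = 5.05 + (+0.795)

pH = 5.84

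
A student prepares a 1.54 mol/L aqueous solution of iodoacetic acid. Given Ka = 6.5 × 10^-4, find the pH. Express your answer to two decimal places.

ICH2COOH ⇌ ICH2COO- + H+
Let x = [H+] at equilibrium. Ka = x²/(1.54 − x).
Assume x ≪ 1.54: x ≈ √(6.5 × 10^-4 × 1.54) = 3.16 × 10^-2 M
pH = −log[H+] = −log(3.16 × 10^-2) = 1.50

pH = 1.50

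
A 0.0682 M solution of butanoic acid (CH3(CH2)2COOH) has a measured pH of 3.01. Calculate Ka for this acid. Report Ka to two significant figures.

[H+] = 10^(-3.01) = 9.77 × 10^-4 M
At equilibrium [HA] = 0.0682 − 9.77 × 10^-4 = 6.72 × 10^-2 M
Ka = [H+][A-]/[HA] = (9.77 × 10^-4)² / 6.72 × 10^-2 = 1.4 × 10^-5

Ka = 1.4 × 10^-5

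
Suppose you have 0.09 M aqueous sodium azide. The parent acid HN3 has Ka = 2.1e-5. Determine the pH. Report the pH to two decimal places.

N3- is the conjugate base of the weak acid HN3.
Kb = Kw/Ka = 1.0×10^-14 / 2.1 × 10^-5 = 4.76 × 10^-10
Let x = [OH-] at equilibrium. Kb = x²/(0.09 − x).
Assume x ≪ 0.09: x ≈ √(4.76 × 10^-10 × 0.09) = 6.55 × 10^-6 M
(x/C₀ = 0.0073% < 5%, so the approximation holds.)
pOH = 5.18, so pH = 14.00 − pOH = 8.82

pH = 8.82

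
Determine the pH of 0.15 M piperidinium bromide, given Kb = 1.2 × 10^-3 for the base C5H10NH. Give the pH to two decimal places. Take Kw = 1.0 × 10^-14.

C5H10NH2+ is the conjugate acid of the weak base C5H10NH.
Ka = Kw/Kb = 1.0×10^-14 / 1.2 × 10^-3 = 8.33 × 10^-12
Let x = [H+] at equilibrium. Ka = x²/(0.15 − x).
Neglecting x in the denominator: x = √(8.33 × 10^-12 × 0.15) = 1.12 × 10^-6 M
pH = −log(1.12 × 10^-6) = 5.95

pH = 5.95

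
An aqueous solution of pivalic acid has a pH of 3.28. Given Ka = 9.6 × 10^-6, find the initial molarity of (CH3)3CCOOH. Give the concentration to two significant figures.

C₀ = 2.9 × 10^-2 M

[H+] = 10^(-3.28) = 5.25 × 10^-4 M = x
Ka = x²/(C₀ − x) ⇒ C₀ = x + x²/Ka
C₀ = 5.25 × 10^-4 + (5.25 × 10^-4)²/(9.6 × 10^-6) = 2.92 × 10^-2 M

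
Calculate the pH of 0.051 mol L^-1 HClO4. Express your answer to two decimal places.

HClO4 is a strong acid and dissociates completely, so [H+] = 0.051 M.
pH = -log(0.051) = 1.29

pH = 1.29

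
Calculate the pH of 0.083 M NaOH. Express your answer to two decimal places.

NaOH is a strong base; [OH-] = 0.083 M.
pOH = -log(0.083) = 1.08
pH = 14.00 - 1.08 = 12.92

pH = 12.92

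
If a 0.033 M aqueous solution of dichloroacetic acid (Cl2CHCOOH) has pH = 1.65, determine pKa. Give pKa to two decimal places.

pKa = 1.33

[H+] = 10^(-1.65) = 2.24 × 10^-2 M
At equilibrium [HA] = 0.033 − 2.24 × 10^-2 = 1.06 × 10^-2 M
Ka = [H+][A-]/[HA] = (2.24 × 10^-2)² / 1.06 × 10^-2 = 4.73 × 10^-2
pKa = -log(4.73 × 10^-2) = 1.33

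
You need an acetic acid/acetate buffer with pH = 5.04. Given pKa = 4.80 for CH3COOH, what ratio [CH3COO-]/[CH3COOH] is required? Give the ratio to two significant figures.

pH = pKa + log(r) ⇒ log(r) = 5.04 − 4.80 = +0.24
r = [CH3COO-]/[CH3COOH] = 10^(+0.24) = 1.74

ratio = 1.7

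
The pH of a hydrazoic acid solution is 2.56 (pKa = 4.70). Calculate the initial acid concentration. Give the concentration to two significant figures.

C₀ = 3.8 × 10^-1 M

[H+] = 10^(-2.56) = 2.75 × 10^-3 M = x
Ka = 10^(−4.70) = 2.00 × 10^-5
Ka = x²/(C₀ − x) ⇒ C₀ = x + x²/Ka
C₀ = 2.75 × 10^-3 + (2.75 × 10^-3)²/(2.00 × 10^-5) = 3.81 × 10^-1 M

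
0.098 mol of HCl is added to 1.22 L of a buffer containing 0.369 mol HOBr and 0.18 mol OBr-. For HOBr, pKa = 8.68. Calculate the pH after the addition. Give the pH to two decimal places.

pH = 7.92

Added H+ converts OBr- to HOBr: HOBr → 0.467 mol, OBr- → 0.082 mol.
pH = pKa + log([A⁻]/[HA]) = 8.68 + log(0.082/0.467) = 8.68 -0.756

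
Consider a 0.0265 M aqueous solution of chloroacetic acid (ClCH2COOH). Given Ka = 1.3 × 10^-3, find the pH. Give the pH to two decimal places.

ClCH2COOH ⇌ ClCH2COO- + H+
Ka = x²/(0.0265 − x) = 1.3 × 10^-3
Here C₀/Ka ≈ 20.4, so the small-x approximation fails. Use the quadratic:
x = [−0.0013 + √(0.0013² + 0.000138)]/2 = 5.26 × 10^-3 M
pH = −log(5.26 × 10^-3) = 2.28

pH = 2.28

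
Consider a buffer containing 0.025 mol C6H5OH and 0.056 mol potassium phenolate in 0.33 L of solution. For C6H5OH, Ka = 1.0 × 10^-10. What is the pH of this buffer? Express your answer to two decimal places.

pKa = −log(1.0 × 10^-10) = 10.000
Henderson–Hasselbalch: pH = pKa + log([C6H5O-]/[C6H5OH]) = 10.000 + log(0.056/0.025)
pH = 10.000 + (+0.350) = 10.35

pH = 10.35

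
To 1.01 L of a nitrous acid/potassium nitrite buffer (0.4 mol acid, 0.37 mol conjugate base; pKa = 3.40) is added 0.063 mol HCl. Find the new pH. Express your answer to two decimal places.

pH = 3.22

Added H+ converts NO2- to HNO2: HNO2 → 0.463 mol, NO2- → 0.307 mol.
pH = pKa + log([A⁻]/[HA]) = 3.40 + log(0.307/0.463) = 3.40 -0.178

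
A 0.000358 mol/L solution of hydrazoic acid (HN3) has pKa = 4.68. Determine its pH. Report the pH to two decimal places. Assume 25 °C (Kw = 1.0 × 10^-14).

pH = 4.12

HN3 ⇌ N3- + H+
Ka = 10^(−4.68) = 2.09 × 10^-5
Ka = [H+]²/(0.000358 − [H+]) = 2.09 × 10^-5
The 5% rule fails; solving [H+]² + Ka·[H+] − Ka·C₀ = 0 exactly:
[H+] = (−Ka + √(Ka² + 4·Ka·C₀))/2 = 7.67 × 10^-5 M
pH = −log(7.67 × 10^-5) = 4.12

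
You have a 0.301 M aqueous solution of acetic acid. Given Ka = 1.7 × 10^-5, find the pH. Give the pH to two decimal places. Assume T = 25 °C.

pH = 2.65

CH3COOH ⇌ CH3COO- + H+
From the ICE table, Ka = [H+]²/(0.301 − [H+]) = 1.7 × 10^-5.
Assume [H+] ≪ 0.301: [H+] ≈ √(1.7 × 10^-5 × 0.301) = 2.26 × 10^-3 M
pH = −log[H+] = −log(2.26 × 10^-3) = 2.65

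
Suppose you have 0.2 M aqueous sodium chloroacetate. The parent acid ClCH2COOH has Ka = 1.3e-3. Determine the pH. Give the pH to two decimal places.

pH = 8.09

ClCH2COO- is the conjugate base of the weak acid ClCH2COOH.
Kb = Kw/Ka = 1.0×10^-14 / 1.3 × 10^-3 = 7.69 × 10^-12
From the ICE table, Kb = x²/(0.2 − x) = 7.69 × 10^-12.
Assume x ≪ 0.2: x ≈ √(7.69 × 10^-12 × 0.2) = 1.24 × 10^-6 M
pOH = −log(1.24 × 10^-6) = 5.91; pH = 14.00 − 5.91 = 8.09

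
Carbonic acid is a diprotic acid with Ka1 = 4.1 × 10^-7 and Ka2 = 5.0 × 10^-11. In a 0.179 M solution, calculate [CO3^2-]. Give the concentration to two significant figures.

5.0 × 10^-11 M

First ionization gives [H+] ≈ [HCO3-] = 2.71 × 10^-4 M.
Second step: Ka2 = [H+][CO3^2-]/[HCO3-] ≈ [CO3^2-] (since [H+] ≈ [HCO3-]).
So [CO3^2-] ≈ Ka2.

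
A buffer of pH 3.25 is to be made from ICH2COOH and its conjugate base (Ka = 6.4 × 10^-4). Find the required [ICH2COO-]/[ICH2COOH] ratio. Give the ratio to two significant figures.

pKa = -log(6.4 × 10^-4) = 3.194
pH = pKa + log(r) ⇒ log(r) = 3.25 − 3.194 = +0.056
r = [ICH2COO-]/[ICH2COOH] = 10^(+0.056) = 1.14

ratio = 1.1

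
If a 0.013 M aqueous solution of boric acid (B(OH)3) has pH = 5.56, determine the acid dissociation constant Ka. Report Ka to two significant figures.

Ka = 5.8 × 10^-10

[H+] = 10^(-5.56) = 2.75 × 10^-6 M
At equilibrium [HA] = 0.013 − 2.75 × 10^-6 = 1.30 × 10^-2 M
Ka = [H+][A-]/[HA] = (2.75 × 10^-6)² / 1.30 × 10^-2 = 5.8 × 10^-10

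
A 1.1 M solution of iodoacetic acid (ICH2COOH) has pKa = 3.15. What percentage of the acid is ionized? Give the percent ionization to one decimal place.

2.5%

ICH2COOH ⇌ ICH2COO- + H+; let x = [H+] at equilibrium.
Ka = 10^(−3.15) = 7.08 × 10^-4
x ≈ √(Ka·C₀) = √(7.08 × 10^-4 × 1.1) = 2.79 × 10^-2 M
Fraction ionized = 2.79 × 10^-2 / 1.1 = 0.0254 → 2.5%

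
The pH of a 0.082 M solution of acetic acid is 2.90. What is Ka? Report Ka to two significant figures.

[H+] = 10^(-2.90) = 1.26 × 10^-3 M
At equilibrium [HA] = 0.082 − 1.26 × 10^-3 = 8.07 × 10^-2 M
Ka = [H+][A-]/[HA] = (1.26 × 10^-3)² / 8.07 × 10^-2 = 2.0 × 10^-5

Ka = 2.0 × 10^-5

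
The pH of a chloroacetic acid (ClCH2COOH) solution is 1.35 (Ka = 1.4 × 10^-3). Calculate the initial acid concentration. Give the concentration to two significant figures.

C₀ = 1.5 M

[H+] = 10^(-1.35) = 4.47 × 10^-2 M = x
Ka = x²/(C₀ − x) ⇒ C₀ = x + x²/Ka
C₀ = 4.47 × 10^-2 + (4.47 × 10^-2)²/(1.4 × 10^-3) = 1.47 M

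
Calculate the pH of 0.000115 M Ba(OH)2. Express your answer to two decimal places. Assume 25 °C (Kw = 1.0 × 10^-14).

pH = 10.36

Ba(OH)2 is a strong base (each formula unit releases 2 OH-); [OH-] = 0.00023 M.
pOH = -log(0.00023) = 3.64
pH = 14.00 - 3.64 = 10.36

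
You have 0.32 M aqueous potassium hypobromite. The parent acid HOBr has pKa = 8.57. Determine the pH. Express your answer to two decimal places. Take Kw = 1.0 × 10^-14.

OBr- is the conjugate base of the weak acid HOBr.
Ka = 10^(−8.57) = 2.69 × 10^-9
Kb = Kw/Ka = 1.0×10^-14 / 2.69 × 10^-9 = 3.72 × 10^-6
Kb = x²/(0.32 − x) = 3.72 × 10^-6
Since Kb ≪ C₀, x ≈ √(Kb·C₀) = 1.09 × 10^-3 M.
(x/C₀ = 0.34% < 5%, so the approximation holds.)
pOH = 2.96, so pH = 14.00 − pOH = 11.04

pH = 11.04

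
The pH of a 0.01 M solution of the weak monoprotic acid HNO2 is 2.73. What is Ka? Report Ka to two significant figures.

[H+] = 10^(-2.73) = 1.86 × 10^-3 M
At equilibrium [HA] = 0.01 − 1.86 × 10^-3 = 8.14 × 10^-3 M
Ka = [H+][A-]/[HA] = (1.86 × 10^-3)² / 8.14 × 10^-3 = 4.3 × 10^-4

Ka = 4.3 × 10^-4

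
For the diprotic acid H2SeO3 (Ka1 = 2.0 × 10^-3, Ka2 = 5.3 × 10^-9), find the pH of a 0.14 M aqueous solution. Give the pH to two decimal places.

pH = 1.80

Ka1 ≫ Ka2, so treat the first dissociation as the only significant source of H+.
Ka1 = x²/(0.14 − x) = 2.0 × 10^-3
Solving the quadratic: x = (−Ka1 + √(Ka1² + 4·Ka1·C₀))/2 = 1.58 × 10^-2 M
pH = −log(1.58 × 10^-2) = 1.80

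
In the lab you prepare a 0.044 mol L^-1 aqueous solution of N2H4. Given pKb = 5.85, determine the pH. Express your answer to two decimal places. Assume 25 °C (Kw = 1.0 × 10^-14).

N2H4 + H2O ⇌ N2H5+ + OH-
Kb = 10^(−5.85) = 1.41 × 10^-6
From the ICE table, Kb = x²/(0.044 − x) = 1.41 × 10^-6.
Assume x ≪ 0.044: x ≈ √(1.41 × 10^-6 × 0.044) = 2.49 × 10^-4 M
pOH = 3.60, so pH = 14.00 − pOH = 10.40

pH = 10.40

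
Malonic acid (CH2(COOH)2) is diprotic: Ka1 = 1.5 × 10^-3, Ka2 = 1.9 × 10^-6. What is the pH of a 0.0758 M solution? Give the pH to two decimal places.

Ka1 ≫ Ka2, so treat the first dissociation as the only significant source of H+.
Ka1 = x²/(0.0758 − x) = 1.5 × 10^-3
Solving the quadratic: x = (−Ka1 + √(Ka1² + 4·Ka1·C₀))/2 = 9.94 × 10^-3 M
pH = −log(9.94 × 10^-3) = 2.00

pH = 2.00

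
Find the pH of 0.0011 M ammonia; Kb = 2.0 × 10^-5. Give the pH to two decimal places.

NH3 + H2O ⇌ NH4+ + OH-
Kb = x²/(0.0011 − x) = 2.0 × 10^-5
x is not negligible relative to C₀; solve x² + 2e-05·x − 2.2e-08 = 0.
x = (−Kb + √(Kb² + 4·Kb·C₀))/2 = 1.39 × 10^-4 M
pOH = 3.86, so pH = 14.00 − pOH = 10.14

pH = 10.14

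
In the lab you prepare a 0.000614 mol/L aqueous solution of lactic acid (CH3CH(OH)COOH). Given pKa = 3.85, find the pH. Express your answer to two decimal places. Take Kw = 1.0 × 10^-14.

pH = 3.63

CH3CH(OH)COOH ⇌ CH3CH(OH)COO- + H+
Ka = 10^(−3.85) = 1.41 × 10^-4
Ka = x²/(0.000614 − x) = 1.41 × 10^-4
x is not negligible relative to C₀; solve x² + 0.000141·x − 8.66e-08 = 0.
x = [−0.000141 + √(0.000141² + 3.46e-07)]/2 = 2.32 × 10^-4 M
pH = −log[H+] = −log(2.32 × 10^-4) = 3.63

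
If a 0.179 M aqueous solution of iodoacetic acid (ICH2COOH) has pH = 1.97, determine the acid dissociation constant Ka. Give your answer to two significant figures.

[H+] = 10^(-1.97) = 1.07 × 10^-2 M
At equilibrium [HA] = 0.179 − 1.07 × 10^-2 = 1.68 × 10^-1 M
Ka = [H+][A-]/[HA] = (1.07 × 10^-2)² / 1.68 × 10^-1 = 6.8 × 10^-4

Ka = 6.8 × 10^-4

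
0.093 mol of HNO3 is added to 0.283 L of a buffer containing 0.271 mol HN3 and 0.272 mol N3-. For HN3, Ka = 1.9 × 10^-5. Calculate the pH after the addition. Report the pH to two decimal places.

pH = 4.41

Added H+ converts N3- to HN3: HN3 → 0.364 mol, N3- → 0.179 mol.
pKa = −log(1.9 × 10^-5) = 4.721
Henderson–Hasselbalch with mole ratio 0.179/0.364: pH = 4.721 + (-0.308)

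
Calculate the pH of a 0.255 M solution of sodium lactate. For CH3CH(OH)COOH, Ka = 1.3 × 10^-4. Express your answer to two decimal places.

pH = 8.65

CH3CH(OH)COO- is the conjugate base of the weak acid CH3CH(OH)COOH.
Kb = Kw/Ka = 1.0×10^-14 / 1.3 × 10^-4 = 7.69 × 10^-11
Kb = x²/(0.255 − x) = 7.69 × 10^-11
Since Kb ≪ C₀, x ≈ √(Kb·C₀) = 4.43 × 10^-6 M.
pOH = −log(4.43 × 10^-6) = 5.35; pH = 14.00 − 5.35 = 8.65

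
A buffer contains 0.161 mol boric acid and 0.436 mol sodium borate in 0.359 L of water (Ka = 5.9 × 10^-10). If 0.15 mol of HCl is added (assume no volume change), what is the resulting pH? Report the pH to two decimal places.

pH = 9.19

After neutralization: n(B(OH)3) = 0.311 mol, n(B(OH)4-) = 0.286 mol.
pKa = −log(5.9 × 10^-10) = 9.229
pH = pKa + log([A⁻]/[HA]) = 9.229 + log(0.286/0.311) = 9.229 -0.036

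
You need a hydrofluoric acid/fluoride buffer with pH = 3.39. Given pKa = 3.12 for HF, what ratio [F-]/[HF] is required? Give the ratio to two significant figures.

ratio = 1.9

pH = pKa + log(r) ⇒ log(r) = 3.39 − 3.12 = +0.27
r = [F-]/[HF] = 10^(+0.27) = 1.86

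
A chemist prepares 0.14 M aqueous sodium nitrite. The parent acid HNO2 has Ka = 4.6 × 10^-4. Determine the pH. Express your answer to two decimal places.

pH = 8.24

NO2- is the conjugate base of the weak acid HNO2.
Kb = Kw/Ka = 1.0×10^-14 / 4.6 × 10^-4 = 2.17 × 10^-11
Let x = [OH-] at equilibrium. Kb = x²/(0.14 − x).
Neglecting x in the denominator: x = √(2.17 × 10^-11 × 0.14) = 1.74 × 10^-6 M
(x/C₀ = 0.0012% < 5%, so the approximation holds.)
pOH = −log(1.74 × 10^-6) = 5.76; pH = 14.00 − 5.76 = 8.24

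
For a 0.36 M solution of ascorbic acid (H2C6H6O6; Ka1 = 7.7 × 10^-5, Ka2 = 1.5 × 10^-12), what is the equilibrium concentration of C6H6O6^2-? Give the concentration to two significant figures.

1.5 × 10^-12 M

First ionization gives [H+] ≈ [HC6H6O6-] = 5.26 × 10^-3 M.
Second step: Ka2 = [H+][C6H6O6^2-]/[HC6H6O6-] ≈ [C6H6O6^2-] (since [H+] ≈ [HC6H6O6-]).
So [C6H6O6^2-] ≈ Ka2.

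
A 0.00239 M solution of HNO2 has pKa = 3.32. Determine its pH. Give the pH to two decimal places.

pH = 3.07

HNO2 ⇌ NO2- + H+
Ka = 10^(−3.32) = 4.79 × 10^-4
Ka = x²/(0.00239 − x) = 4.79 × 10^-4
x is not negligible relative to C₀; solve x² + 0.000479·x − 1.14e-06 = 0.
x = [−0.000479 + √(0.000479² + 4.58e-06)]/2 = 8.57 × 10^-4 M
pH = −log(8.57 × 10^-4) = 3.07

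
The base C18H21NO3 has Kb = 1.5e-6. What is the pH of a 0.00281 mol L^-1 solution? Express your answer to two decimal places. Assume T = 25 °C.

C18H21NO3 + H2O ⇌ C18H22NO3+ + OH-
From the ICE table, Kb = [OH-]²/(0.00281 − [OH-]) = 1.5 × 10^-6.
Assume [OH-] ≪ 0.00281: [OH-] ≈ √(1.5 × 10^-6 × 0.00281) = 6.49 × 10^-5 M
Check: 2.3% ionized — well under 5%, approximation valid.
pOH = 4.19, so pH = 14.00 − pOH = 9.81

pH = 9.81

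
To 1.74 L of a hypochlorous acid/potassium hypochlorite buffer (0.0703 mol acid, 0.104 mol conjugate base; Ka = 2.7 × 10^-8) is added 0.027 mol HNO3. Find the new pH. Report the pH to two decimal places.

pH = 7.47

After neutralization: n(HOCl) = 0.0973 mol, n(OCl-) = 0.077 mol.
pKa = −log(2.7 × 10^-8) = 7.569
Henderson–Hasselbalch with mole ratio 0.077/0.0973: pH = 7.569 + (-0.102)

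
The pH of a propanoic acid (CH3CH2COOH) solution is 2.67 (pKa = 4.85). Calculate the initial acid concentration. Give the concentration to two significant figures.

[H+] = 10^(-2.67) = 2.14 × 10^-3 M = x
Ka = 10^(−4.85) = 1.41 × 10^-5
Ka = x²/(C₀ − x) ⇒ C₀ = x + x²/Ka
C₀ = 2.14 × 10^-3 + (2.14 × 10^-3)²/(1.41 × 10^-5) = 3.27 × 10^-1 M

C₀ = 3.3 × 10^-1 M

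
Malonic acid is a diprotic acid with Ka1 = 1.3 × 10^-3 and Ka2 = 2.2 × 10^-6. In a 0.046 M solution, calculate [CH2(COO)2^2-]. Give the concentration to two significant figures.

First ionization gives [H+] ≈ [CH2(COOH)COO-] = 7.11 × 10^-3 M.
Second step: Ka2 = [H+][CH2(COO)2^2-]/[CH2(COOH)COO-] ≈ [CH2(COO)2^2-] (since [H+] ≈ [CH2(COOH)COO-]).
So [CH2(COO)2^2-] ≈ Ka2.

2.2 × 10^-6 M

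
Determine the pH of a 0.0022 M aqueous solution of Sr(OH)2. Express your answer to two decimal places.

pH = 11.64

Sr(OH)2 is a strong base (each formula unit releases 2 OH-); [OH-] = 0.0044 M.
pOH = -log(0.0044) = 2.36
pH = 14.00 - 2.36 = 11.64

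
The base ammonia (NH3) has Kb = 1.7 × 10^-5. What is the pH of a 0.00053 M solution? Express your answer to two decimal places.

pH = 9.94

NH3 + H2O ⇌ NH4+ + OH-
From the ICE table, Kb = [OH-]²/(0.00053 − [OH-]) = 1.7 × 10^-5.
The 5% rule fails; solving [OH-]² + Kb·[OH-] − Kb·C₀ = 0 exactly:
[OH-] = (−Kb + √(Kb² + 4·Kb·C₀))/2 = 8.68 × 10^-5 M
pOH = 4.06, so pH = 14.00 − pOH = 9.94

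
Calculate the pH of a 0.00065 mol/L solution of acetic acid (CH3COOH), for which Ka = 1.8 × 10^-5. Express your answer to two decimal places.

CH3COOH ⇌ CH3COO- + H+
Let x = [H+] at equilibrium. Ka = x²/(0.00065 − x).
The 5% rule fails; solving x² + Ka·x − Ka·C₀ = 0 exactly:
x = (−Ka + √(Ka² + 4·Ka·C₀))/2 = 9.95 × 10^-5 M
pH = −log[H+] = −log(9.95 × 10^-5) = 4.00

pH = 4.00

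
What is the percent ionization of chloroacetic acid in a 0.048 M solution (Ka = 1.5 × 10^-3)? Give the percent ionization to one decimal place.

ClCH2COOH ⇌ ClCH2COO- + H+; let x = [H+] at equilibrium.
Solve x² + 0.0015x − 7.2e-05 = 0 → x = 7.77 × 10^-3 M
Fraction ionized = 7.77 × 10^-3 / 0.048 = 0.1619 → 16.2%

16.2%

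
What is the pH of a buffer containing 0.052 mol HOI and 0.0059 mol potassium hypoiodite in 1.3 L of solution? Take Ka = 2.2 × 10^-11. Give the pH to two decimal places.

pKa = −log(2.2 × 10^-11) = 10.658
Using pH = pKa + log([base]/[acid]) with [base]/[acid] = 0.0059/0.052:
pH = 10.658 + (-0.945) = 9.71

pH = 9.71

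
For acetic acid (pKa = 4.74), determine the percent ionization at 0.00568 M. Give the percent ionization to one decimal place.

5.5%

CH3COOH ⇌ CH3COO- + H+; let x = [H+] at equilibrium.
Ka = 10^(−4.74) = 1.82 × 10^-5
Solve x² + 1.82e-05x − 1.03e-07 = 0 → x = 3.13 × 10^-4 M
% ionization = x/C₀ × 100% = 3.13 × 10^-4/0.00568 × 100% = 5.5%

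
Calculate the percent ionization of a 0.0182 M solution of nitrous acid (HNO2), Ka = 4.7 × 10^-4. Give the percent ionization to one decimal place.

14.8%

HNO2 ⇌ NO2- + H+; let x = [H+] at equilibrium.
Solve x² + 0.00047x − 8.55e-06 = 0 → x = 2.70 × 10^-3 M
Fraction ionized = 2.70 × 10^-3 / 0.0182 = 0.1484 → 14.8%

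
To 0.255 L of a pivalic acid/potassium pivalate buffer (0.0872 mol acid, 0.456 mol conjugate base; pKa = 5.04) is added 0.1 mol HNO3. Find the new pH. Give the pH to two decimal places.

Added H+ converts (CH3)3CCOO- to (CH3)3CCOOH: (CH3)3CCOOH → 0.187 mol, (CH3)3CCOO- → 0.356 mol.
Henderson–Hasselbalch with mole ratio 0.356/0.187: pH = 5.04 + (+0.280)

pH = 5.32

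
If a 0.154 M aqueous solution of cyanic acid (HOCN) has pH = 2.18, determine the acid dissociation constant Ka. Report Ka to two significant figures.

Ka = 3.0 × 10^-4

[H+] = 10^(-2.18) = 6.61 × 10^-3 M
At equilibrium [HA] = 0.154 − 6.61 × 10^-3 = 1.47 × 10^-1 M
Ka = [H+][A-]/[HA] = (6.61 × 10^-3)² / 1.47 × 10^-1 = 3.0 × 10^-4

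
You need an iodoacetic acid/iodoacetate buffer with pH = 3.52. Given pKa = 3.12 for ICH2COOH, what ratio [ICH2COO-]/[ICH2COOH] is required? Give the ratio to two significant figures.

ratio = 2.5

pH = pKa + log(r) ⇒ log(r) = 3.52 − 3.12 = +0.40
r = [ICH2COO-]/[ICH2COOH] = 10^(+0.40) = 2.51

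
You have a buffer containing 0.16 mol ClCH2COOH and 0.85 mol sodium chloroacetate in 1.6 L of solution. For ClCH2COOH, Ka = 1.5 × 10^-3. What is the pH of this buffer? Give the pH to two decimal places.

pH = 3.55

pKa = −log(1.5 × 10^-3) = 2.824
Using pH = pKa + log([base]/[acid]) with [base]/[acid] = 0.85/0.16:
pH = 2.824 + (+0.725) = 3.55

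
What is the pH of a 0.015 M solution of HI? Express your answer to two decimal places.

pH = 1.82

HI is a strong acid and dissociates completely, so [H+] = 0.015 M.
pH = -log(0.015) = 1.82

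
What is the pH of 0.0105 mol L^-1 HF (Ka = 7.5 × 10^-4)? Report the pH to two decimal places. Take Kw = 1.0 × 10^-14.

pH = 2.61

HF ⇌ F- + H+
From the ICE table, Ka = x²/(0.0105 − x) = 7.5 × 10^-4.
x is not negligible relative to C₀; solve x² + 0.00075·x − 7.87e-06 = 0.
x = (−Ka + √(Ka² + 4·Ka·C₀))/2 = 2.46 × 10^-3 M
pH = −log[H+] = −log(2.46 × 10^-3) = 2.61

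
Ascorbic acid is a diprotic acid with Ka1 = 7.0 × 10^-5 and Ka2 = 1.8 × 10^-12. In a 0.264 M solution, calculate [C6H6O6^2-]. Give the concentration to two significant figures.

First ionization gives [H+] ≈ [HC6H6O6-] = 4.30 × 10^-3 M.
Second step: Ka2 = [H+][C6H6O6^2-]/[HC6H6O6-] ≈ [C6H6O6^2-] (since [H+] ≈ [HC6H6O6-]).
So [C6H6O6^2-] ≈ Ka2.

1.8 × 10^-12 M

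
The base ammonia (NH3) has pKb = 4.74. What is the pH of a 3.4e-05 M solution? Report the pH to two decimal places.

pH = 9.24

NH3 + H2O ⇌ NH4+ + OH-
Kb = 10^(−4.74) = 1.82 × 10^-5
From the ICE table, Kb = x²/(3.4e-05 − x) = 1.82 × 10^-5.
Here C₀/Kb ≈ 1.87, so the small-x approximation fails. Use the quadratic:
x = (−Kb + √(Kb² + 4·Kb·C₀))/2 = 1.74 × 10^-5 M
pOH = 4.76, so pH = 14.00 − pOH = 9.24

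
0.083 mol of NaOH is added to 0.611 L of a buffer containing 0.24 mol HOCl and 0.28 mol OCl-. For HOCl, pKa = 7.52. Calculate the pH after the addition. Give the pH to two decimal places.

After neutralization: n(HOCl) = 0.157 mol, n(OCl-) = 0.363 mol.
pH = pKa + log([A⁻]/[HA]) = 7.52 + log(0.363/0.157) = 7.52 +0.364

pH = 7.88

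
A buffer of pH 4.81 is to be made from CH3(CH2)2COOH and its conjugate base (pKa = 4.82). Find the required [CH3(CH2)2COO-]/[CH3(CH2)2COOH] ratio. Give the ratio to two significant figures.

pH = pKa + log(r) ⇒ log(r) = 4.81 − 4.82 = -0.01
r = [CH3(CH2)2COO-]/[CH3(CH2)2COOH] = 10^(-0.01) = 0.977

ratio = 0.98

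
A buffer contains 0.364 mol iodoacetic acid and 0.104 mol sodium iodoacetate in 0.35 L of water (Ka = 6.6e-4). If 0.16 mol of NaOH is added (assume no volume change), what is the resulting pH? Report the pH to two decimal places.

OH- converts ICH2COOH to ICH2COO-: ICH2COOH → 0.204 mol, ICH2COO- → 0.264 mol.
pKa = −log(6.6 × 10^-4) = 3.180
pH = pKa + log([A⁻]/[HA]) = 3.180 + log(0.264/0.204) = 3.180 +0.112

pH = 3.29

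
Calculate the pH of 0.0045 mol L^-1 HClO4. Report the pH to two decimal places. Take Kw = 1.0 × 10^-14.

HClO4 is a strong acid and dissociates completely, so [H+] = 0.0045 M.
pH = -log(0.0045) = 2.35

pH = 2.35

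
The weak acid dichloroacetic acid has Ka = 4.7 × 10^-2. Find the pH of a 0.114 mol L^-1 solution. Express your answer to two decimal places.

pH = 1.27

Cl2CHCOOH ⇌ Cl2CHCOO- + H+
From the ICE table, Ka = x²/(0.114 − x) = 4.7 × 10^-2.
Here C₀/Ka ≈ 2.43, so the small-x approximation fails. Use the quadratic:
x = [−0.047 + √(0.047² + 0.0214)]/2 = 5.34 × 10^-2 M
pH = −log(5.34 × 10^-2) = 1.27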